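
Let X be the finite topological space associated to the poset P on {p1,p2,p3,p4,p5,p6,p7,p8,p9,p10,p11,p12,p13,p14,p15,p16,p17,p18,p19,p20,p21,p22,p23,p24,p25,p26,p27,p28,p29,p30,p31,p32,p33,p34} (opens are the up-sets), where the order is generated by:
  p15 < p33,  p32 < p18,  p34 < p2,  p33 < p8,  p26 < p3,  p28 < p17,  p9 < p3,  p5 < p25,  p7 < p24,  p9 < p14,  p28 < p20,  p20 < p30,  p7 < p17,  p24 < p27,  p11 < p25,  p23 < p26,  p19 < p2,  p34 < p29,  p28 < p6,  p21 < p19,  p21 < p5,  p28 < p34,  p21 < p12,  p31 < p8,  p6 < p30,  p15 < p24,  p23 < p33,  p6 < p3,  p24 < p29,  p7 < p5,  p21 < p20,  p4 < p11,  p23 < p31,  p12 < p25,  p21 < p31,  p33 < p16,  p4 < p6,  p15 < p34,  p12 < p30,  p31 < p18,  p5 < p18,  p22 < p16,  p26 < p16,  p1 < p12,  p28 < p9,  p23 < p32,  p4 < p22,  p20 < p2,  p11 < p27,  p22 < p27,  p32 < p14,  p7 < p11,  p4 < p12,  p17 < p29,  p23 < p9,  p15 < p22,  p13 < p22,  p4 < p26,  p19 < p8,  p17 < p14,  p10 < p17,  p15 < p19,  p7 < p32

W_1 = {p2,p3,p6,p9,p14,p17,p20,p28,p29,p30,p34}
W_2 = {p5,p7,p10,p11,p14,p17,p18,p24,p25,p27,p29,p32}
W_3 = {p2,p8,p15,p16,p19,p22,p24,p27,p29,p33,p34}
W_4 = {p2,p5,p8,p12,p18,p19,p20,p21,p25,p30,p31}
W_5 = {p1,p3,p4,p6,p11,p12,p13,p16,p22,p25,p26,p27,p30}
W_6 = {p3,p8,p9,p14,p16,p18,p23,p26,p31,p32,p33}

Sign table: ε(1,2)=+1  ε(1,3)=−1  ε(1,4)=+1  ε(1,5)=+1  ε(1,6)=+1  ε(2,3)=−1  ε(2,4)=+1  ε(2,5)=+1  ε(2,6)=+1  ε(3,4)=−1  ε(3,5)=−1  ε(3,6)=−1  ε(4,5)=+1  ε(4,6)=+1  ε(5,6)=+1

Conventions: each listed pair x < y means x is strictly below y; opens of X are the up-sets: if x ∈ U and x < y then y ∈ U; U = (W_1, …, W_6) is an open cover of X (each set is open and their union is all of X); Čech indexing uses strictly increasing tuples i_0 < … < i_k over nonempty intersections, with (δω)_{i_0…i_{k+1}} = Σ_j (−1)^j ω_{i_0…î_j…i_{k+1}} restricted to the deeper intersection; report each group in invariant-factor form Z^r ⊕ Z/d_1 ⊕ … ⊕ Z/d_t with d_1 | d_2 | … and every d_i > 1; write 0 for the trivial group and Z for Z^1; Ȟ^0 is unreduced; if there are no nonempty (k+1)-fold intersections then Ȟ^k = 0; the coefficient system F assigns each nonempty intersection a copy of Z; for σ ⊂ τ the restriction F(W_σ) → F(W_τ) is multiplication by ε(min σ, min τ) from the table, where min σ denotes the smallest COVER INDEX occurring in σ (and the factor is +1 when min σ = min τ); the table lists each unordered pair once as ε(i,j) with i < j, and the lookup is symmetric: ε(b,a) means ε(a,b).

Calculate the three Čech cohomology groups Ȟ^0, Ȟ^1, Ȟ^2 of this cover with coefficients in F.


Ȟ^0 = Z, Ȟ^1 = 0 and Ȟ^2 = Z/2

nerve simplices:
  W12={p14,p17,p29} W13={p2,p29,p34} W14={p2,p20,p30} W15={p3,p6,p30} W16={p3,p9,p14} W23={p24,p27,p29} W24={p5,p18,p25} W25={p11,p25,p27} W26={p14,p18,p32} W34={p2,p8,p19} W35={p16,p22,p27} W36={p8,p16,p33} W45={p12,p25,p30} W46={p8,p18,p31} W56={p3,p16,p26}
  W123={p29} W126={p14} W134={p2} W145={p30} W156={p3} W235={p27} W245={p25} W246={p18} W346={p8} W356={p16}
C dims 6,15,10; δ0: rk 5, SNF 1^5; δ1: rk 10, SNF 1^9·2
degree 0: 6−5−0 = 1 → Ȟ^0 ≅ Z
degree 1: 15−10−5 = 0 → Ȟ^1 ≅ 0
degree 2: 10−0−10 = 0 plus torsion [2] → Ȟ^2 ≅ Z/2


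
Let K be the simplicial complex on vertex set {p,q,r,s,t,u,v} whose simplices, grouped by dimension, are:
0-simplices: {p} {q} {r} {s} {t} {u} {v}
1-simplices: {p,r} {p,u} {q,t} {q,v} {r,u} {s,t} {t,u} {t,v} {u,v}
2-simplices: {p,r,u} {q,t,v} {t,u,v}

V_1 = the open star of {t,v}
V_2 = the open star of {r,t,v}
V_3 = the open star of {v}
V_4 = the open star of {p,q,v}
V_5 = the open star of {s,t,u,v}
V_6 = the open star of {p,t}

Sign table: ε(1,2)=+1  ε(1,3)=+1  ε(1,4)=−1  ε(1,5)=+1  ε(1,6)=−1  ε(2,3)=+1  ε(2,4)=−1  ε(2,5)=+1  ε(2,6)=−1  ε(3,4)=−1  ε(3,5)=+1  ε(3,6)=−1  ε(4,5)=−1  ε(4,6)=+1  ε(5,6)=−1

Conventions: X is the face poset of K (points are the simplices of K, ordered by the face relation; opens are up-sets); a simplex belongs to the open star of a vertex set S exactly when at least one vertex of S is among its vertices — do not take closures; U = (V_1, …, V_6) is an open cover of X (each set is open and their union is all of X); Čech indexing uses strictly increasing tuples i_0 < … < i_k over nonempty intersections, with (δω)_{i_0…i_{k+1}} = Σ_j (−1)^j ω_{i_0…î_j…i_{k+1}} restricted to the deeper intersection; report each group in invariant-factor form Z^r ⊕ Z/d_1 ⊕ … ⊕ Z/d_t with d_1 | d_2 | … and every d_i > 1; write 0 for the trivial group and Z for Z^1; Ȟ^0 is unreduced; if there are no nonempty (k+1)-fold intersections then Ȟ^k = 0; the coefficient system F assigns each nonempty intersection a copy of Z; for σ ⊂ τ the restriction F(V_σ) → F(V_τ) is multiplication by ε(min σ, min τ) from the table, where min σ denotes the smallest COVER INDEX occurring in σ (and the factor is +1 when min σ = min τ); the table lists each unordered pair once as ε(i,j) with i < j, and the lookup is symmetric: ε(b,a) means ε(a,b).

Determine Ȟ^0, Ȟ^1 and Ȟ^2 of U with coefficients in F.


Ȟ^0 = Z,  Ȟ^1 = 0,  Ȟ^2 = 0

nonempty intersections:
  V1={{t},{v},{q,t},{q,v},{s,t},{t,u},{t,v},{u,v},{q,t,v},{t,u,v}} V2={{r},{t},{v},{p,r},{q,t},{q,v},{r,u},{s,t},{t,u},{t,v},{u,v},{p,r,u},{q,t,v},{t,u,v}} V3={{v},{q,v},{t,v},{u,v},{q,t,v},{t,u,v}} V4={{p},{q},{v},{p,r},{p,u},{q,t},{q,v},{t,v},{u,v},{p,r,u},{q,t,v},{t,u,v}} V5={{s},{t},{u},{v},{p,u},{q,t},{q,v},{r,u},{s,t},{t,u},{t,v},{u,v},{p,r,u},{q,t,v},{t,u,v}} V6={{p},{t},{p,r},{p,u},{q,t},{s,t},{t,u},{t,v},{p,r,u},{q,t,v},{t,u,v}}
  V12={{t},{v},{q,t},{q,v},{s,t},{t,u},{t,v},{u,v},{q,t,v},{t,u,v}} V13={{v},{q,v},{t,v},{u,v},{q,t,v},{t,u,v}} V14={{v},{q,t},{q,v},{t,v},{u,v},{q,t,v},{t,u,v}} V15={{t},{v},{q,t},{q,v},{s,t},{t,u},{t,v},{u,v},{q,t,v},{t,u,v}} V16={{t},{q,t},{s,t},{t,u},{t,v},{q,t,v},{t,u,v}} V23={{v},{q,v},{t,v},{u,v},{q,t,v},{t,u,v}} V24={{v},{p,r},{q,t},{q,v},{t,v},{u,v},{p,r,u},{q,t,v},{t,u,v}} V25={{t},{v},{q,t},{q,v},{r,u},{s,t},{t,u},{t,v},{u,v},{p,r,u},{q,t,v},{t,u,v}} V26={{t},{p,r},{q,t},{s,t},{t,u},{t,v},{p,r,u},{q,t,v},{t,u,v}} V34={{v},{q,v},{t,v},{u,v},{q,t,v},{t,u,v}} V35={{v},{q,v},{t,v},{u,v},{q,t,v},{t,u,v}} V36={{t,v},{q,t,v},{t,u,v}} V45={{v},{p,u},{q,t},{q,v},{t,v},{u,v},{p,r,u},{q,t,v},{t,u,v}} V46={{p},{p,r},{p,u},{q,t},{t,v},{p,r,u},{q,t,v},{t,u,v}} V56={{t},{p,u},{q,t},{s,t},{t,u},{t,v},{p,r,u},{q,t,v},{t,u,v}}
  V123={{v},{q,v},{t,v},{u,v},{q,t,v},{t,u,v}} V124={{v},{q,t},{q,v},{t,v},{u,v},{q,t,v},{t,u,v}} V125={{t},{v},{q,t},{q,v},{s,t},{t,u},{t,v},{u,v},{q,t,v},{t,u,v}} V126={{t},{q,t},{s,t},{t,u},{t,v},{q,t,v},{t,u,v}} V134={{v},{q,v},{t,v},{u,v},{q,t,v},{t,u,v}} V135={{v},{q,v},{t,v},{u,v},{q,t,v},{t,u,v}} V136={{t,v},{q,t,v},{t,u,v}} V145={{v},{q,t},{q,v},{t,v},{u,v},{q,t,v},{t,u,v}} V146={{q,t},{t,v},{q,t,v},{t,u,v}} V156={{t},{q,t},{s,t},{t,u},{t,v},{q,t,v},{t,u,v}} V234={{v},{q,v},{t,v},{u,v},{q,t,v},{t,u,v}} V235={{v},{q,v},{t,v},{u,v},{q,t,v},{t,u,v}} V236={{t,v},{q,t,v},{t,u,v}} V245={{v},{q,t},{q,v},{t,v},{u,v},{p,r,u},{q,t,v},{t,u,v}} V246={{p,r},{q,t},{t,v},{p,r,u},{q,t,v},{t,u,v}} V256={{t},{q,t},{s,t},{t,u},{t,v},{p,r,u},{q,t,v},{t,u,v}} V345={{v},{q,v},{t,v},{u,v},{q,t,v},{t,u,v}} V346={{t,v},{q,t,v},{t,u,v}} V356={{t,v},{q,t,v},{t,u,v}} V456={{p,u},{q,t},{t,v},{p,r,u},{q,t,v},{t,u,v}}
  V1234={{v},{q,v},{t,v},{u,v},{q,t,v},{t,u,v}} V1235={{v},{q,v},{t,v},{u,v},{q,t,v},{t,u,v}} V1236={{t,v},{q,t,v},{t,u,v}} V1245={{v},{q,t},{q,v},{t,v},{u,v},{q,t,v},{t,u,v}} V1246={{q,t},{t,v},{q,t,v},{t,u,v}} V1256={{t},{q,t},{s,t},{t,u},{t,v},{q,t,v},{t,u,v}} V1345={{v},{q,v},{t,v},{u,v},{q,t,v},{t,u,v}} V1346={{t,v},{q,t,v},{t,u,v}} V1356={{t,v},{q,t,v},{t,u,v}} V1456={{q,t},{t,v},{q,t,v},{t,u,v}} V2345={{v},{q,v},{t,v},{u,v},{q,t,v},{t,u,v}} V2346={{t,v},{q,t,v},{t,u,v}} V2356={{t,v},{q,t,v},{t,u,v}} V2456={{q,t},{t,v},{p,r,u},{q,t,v},{t,u,v}} V3456={{t,v},{q,t,v},{t,u,v}}
  V12345={{v},{q,v},{t,v},{u,v},{q,t,v},{t,u,v}} V12346={{t,v},{q,t,v},{t,u,v}} V12356={{t,v},{q,t,v},{t,u,v}} V12456={{q,t},{t,v},{q,t,v},{t,u,v}} V13456={{t,v},{q,t,v},{t,u,v}} V23456={{t,v},{q,t,v},{t,u,v}}
  V123456={{t,v},{q,t,v},{t,u,v}}
C dims 6,15,20,15; δ0: rk 5, SNF 1^5; δ1: rk 10, SNF 1^10; δ2: rk 10, SNF 1^10
Ȟ^0: (6−5)−0=1 ⇒ Z
Ȟ^1: (15−10)−5=0 ⇒ 0
Ȟ^2: (20−10)−10=0 ⇒ 0


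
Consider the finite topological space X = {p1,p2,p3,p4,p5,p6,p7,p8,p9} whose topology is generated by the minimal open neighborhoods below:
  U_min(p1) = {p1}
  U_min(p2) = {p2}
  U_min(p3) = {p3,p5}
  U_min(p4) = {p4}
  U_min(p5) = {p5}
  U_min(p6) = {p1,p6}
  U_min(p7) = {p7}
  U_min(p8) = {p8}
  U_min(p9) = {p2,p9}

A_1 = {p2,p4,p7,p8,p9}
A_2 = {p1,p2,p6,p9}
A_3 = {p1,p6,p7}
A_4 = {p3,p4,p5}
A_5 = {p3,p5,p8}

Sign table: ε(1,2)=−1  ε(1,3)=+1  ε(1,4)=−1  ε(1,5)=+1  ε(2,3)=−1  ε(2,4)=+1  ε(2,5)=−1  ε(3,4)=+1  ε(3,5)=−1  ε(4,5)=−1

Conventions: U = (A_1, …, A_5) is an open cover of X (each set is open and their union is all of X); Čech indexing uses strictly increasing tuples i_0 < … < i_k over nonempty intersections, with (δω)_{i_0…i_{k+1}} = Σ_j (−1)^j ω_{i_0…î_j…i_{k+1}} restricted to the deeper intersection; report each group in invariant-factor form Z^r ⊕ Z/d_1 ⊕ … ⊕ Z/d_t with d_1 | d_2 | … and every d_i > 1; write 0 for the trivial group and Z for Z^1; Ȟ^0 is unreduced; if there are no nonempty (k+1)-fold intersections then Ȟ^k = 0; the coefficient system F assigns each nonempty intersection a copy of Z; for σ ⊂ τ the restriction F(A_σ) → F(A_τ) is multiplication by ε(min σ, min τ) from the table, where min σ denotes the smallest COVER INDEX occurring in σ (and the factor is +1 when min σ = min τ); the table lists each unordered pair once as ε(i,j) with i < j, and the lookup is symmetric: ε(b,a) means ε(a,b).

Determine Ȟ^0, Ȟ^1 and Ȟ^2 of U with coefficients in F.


Ȟ^0 = Z; Ȟ^1 = Z^2; Ȟ^2 = 0

nonempty overlaps:
  A12={p2,p9} A13={p7} A14={p4} A15={p8} A23={p1,p6} A45={p3,p5}
C dims 5,6; δ0: rk 4, SNF 1^4
degree 0: 5−4−0 = 1 → Ȟ^0 ≅ Z
degree 1: 6−0−4 = 2 → Ȟ^1 ≅ Z^2
degree 2: 0−0−0 = 0 → Ȟ^2 ≅ 0


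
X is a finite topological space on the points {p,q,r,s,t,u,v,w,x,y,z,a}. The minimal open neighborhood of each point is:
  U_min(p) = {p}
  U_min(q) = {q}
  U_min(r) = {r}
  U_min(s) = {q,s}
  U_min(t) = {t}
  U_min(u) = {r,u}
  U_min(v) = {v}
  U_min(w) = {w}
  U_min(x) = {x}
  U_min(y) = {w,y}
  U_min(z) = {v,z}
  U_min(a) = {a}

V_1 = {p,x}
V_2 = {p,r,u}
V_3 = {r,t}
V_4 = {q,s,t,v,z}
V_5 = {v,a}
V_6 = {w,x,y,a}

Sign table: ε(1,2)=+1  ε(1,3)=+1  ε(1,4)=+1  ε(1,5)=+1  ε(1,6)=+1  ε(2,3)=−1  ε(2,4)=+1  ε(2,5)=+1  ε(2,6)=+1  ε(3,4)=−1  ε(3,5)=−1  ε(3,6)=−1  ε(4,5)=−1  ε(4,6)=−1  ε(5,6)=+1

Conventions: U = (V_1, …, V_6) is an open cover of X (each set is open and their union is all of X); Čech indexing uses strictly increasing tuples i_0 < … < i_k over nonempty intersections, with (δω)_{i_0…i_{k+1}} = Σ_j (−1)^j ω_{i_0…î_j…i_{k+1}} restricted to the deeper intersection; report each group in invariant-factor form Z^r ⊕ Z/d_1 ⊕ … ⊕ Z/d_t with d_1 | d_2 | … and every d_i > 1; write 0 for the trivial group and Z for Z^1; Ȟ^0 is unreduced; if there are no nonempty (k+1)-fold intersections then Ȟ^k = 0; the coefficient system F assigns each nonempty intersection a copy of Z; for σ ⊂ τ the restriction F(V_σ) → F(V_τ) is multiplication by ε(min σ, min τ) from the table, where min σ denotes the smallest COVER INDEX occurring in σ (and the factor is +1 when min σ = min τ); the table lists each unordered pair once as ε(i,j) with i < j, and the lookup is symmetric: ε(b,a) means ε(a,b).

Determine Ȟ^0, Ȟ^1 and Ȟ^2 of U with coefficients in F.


Ȟ^0(U;F) ≅ 0, Ȟ^1(U;F) ≅ Z/2 and Ȟ^2(U;F) ≅ 0

nonempty intersections:
  V12={p} V16={x} V23={r} V34={t} V45={v} V56={a}
C dims 6,6; δ0: rk 6, SNF 1^5·2
Ȟ^0: (6−6)−0=0 ⇒ 0
Ȟ^1: (6−0)−6=0 plus torsion [2] ⇒ Z/2
Ȟ^2: (0−0)−0=0 ⇒ 0


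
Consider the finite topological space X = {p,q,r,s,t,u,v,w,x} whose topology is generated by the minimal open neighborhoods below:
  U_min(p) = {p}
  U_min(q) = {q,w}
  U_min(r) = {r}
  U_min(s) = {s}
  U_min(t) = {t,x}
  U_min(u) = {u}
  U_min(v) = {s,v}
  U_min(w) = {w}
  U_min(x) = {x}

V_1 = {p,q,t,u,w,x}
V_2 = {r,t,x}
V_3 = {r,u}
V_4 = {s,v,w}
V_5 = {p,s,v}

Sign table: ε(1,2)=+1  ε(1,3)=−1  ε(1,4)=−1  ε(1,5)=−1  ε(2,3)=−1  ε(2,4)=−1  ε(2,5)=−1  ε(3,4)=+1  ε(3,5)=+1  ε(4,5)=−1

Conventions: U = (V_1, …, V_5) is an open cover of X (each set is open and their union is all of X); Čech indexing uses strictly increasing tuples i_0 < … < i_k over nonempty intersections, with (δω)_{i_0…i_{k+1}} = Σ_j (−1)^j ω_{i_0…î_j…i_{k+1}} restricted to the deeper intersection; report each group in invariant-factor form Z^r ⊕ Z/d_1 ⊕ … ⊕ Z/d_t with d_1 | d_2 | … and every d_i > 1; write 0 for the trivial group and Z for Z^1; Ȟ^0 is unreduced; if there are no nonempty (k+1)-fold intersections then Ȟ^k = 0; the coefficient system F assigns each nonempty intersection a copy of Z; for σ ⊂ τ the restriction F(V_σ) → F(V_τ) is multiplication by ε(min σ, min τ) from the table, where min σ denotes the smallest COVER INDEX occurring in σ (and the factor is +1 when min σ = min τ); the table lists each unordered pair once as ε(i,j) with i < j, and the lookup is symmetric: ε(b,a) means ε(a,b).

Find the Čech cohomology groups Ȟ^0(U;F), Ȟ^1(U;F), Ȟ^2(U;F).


nerve simplices:
  V12={t,x} V13={u} V14={w} V15={p} V23={r} V45={s,v}
C dims 5,6; δ0: rk 5, SNF 1^4·2
degree 0: 5−5−0 = 0 → Ȟ^0 ≅ 0
degree 1: 6−0−5 = 1 plus torsion [2] → Ȟ^1 ≅ Z ⊕ Z/2
degree 2: 0−0−0 = 0 → Ȟ^2 ≅ 0

Ȟ^0(U;F) ≅ 0,  Ȟ^1(U;F) ≅ Z ⊕ Z/2,  Ȟ^2(U;F) ≅ 0


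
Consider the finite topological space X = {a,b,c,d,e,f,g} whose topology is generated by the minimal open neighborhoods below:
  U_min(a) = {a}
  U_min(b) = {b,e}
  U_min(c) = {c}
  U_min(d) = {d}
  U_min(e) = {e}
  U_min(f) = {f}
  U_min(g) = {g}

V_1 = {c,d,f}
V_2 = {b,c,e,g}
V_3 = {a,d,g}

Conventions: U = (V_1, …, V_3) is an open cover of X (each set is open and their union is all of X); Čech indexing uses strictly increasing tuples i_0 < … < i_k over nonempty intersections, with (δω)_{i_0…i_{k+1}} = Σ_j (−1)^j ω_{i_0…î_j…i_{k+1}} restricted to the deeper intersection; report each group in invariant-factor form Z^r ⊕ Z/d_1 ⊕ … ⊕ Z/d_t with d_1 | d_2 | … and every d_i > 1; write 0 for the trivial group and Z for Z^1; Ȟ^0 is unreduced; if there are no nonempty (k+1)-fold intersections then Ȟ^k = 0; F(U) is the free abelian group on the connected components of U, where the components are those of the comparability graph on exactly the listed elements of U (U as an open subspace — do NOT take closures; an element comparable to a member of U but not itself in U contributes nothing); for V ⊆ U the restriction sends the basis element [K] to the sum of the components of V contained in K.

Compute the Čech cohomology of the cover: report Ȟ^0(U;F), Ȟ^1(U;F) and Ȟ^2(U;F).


Ȟ^0(U;F) ≅ Z^6; Ȟ^1(U;F) ≅ 0; Ȟ^2(U;F) ≅ 0

cover nerve:
  V12={c} V13={d} V23={g}
components per intersection:
  V1: {c} {d} {f}
  V2: {b,e} {c} {g}
  V3: {a} {d} {g}
  V12: {c}
  V13: {d}
  V23: {g}
C dims 9,3; δ0: rk 3, SNF 1^3
Ȟ^0: (9−3)−0=6 ⇒ Z^6
Ȟ^1: (3−0)−3=0 ⇒ 0
Ȟ^2: (0−0)−0=0 ⇒ 0


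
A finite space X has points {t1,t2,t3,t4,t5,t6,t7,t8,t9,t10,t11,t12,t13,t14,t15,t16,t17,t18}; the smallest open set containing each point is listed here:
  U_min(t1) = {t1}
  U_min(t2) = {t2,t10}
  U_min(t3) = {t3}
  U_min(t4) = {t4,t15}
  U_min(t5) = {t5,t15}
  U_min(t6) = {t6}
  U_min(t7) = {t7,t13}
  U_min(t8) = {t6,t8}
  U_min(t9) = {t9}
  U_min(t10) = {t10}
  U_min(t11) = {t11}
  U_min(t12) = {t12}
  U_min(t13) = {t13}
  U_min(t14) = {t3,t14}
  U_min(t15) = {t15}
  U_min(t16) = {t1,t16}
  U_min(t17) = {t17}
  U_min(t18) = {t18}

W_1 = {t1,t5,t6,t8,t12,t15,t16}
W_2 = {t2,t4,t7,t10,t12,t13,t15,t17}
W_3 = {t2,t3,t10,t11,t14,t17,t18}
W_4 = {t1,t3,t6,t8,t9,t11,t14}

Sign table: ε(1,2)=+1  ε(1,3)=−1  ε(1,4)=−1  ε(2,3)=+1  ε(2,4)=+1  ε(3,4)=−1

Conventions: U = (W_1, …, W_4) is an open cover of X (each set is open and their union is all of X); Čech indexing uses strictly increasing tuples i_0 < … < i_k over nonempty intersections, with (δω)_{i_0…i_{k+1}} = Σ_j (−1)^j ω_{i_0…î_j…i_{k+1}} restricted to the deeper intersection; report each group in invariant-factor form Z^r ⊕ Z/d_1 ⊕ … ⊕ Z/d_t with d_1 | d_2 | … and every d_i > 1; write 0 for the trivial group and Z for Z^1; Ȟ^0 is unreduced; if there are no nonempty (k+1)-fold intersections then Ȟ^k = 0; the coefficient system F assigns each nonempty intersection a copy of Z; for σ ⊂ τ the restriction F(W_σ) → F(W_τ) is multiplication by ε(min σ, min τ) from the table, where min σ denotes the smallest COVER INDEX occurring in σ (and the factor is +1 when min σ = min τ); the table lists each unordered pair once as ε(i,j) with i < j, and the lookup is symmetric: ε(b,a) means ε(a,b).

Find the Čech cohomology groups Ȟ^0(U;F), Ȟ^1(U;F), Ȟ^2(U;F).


nonempty intersections:
  W12={t12,t15} W14={t1,t6,t8} W23={t2,t10,t17} W34={t3,t11,t14}
C dims 4,4; δ0: rk 3, SNF 1^3
Ȟ^0: (4−3)−0=1 ⇒ Z
Ȟ^1: (4−0)−3=1 ⇒ Z
Ȟ^2: (0−0)−0=0 ⇒ 0

Ȟ^0 = Z, Ȟ^1 = Z, Ȟ^2 = 0


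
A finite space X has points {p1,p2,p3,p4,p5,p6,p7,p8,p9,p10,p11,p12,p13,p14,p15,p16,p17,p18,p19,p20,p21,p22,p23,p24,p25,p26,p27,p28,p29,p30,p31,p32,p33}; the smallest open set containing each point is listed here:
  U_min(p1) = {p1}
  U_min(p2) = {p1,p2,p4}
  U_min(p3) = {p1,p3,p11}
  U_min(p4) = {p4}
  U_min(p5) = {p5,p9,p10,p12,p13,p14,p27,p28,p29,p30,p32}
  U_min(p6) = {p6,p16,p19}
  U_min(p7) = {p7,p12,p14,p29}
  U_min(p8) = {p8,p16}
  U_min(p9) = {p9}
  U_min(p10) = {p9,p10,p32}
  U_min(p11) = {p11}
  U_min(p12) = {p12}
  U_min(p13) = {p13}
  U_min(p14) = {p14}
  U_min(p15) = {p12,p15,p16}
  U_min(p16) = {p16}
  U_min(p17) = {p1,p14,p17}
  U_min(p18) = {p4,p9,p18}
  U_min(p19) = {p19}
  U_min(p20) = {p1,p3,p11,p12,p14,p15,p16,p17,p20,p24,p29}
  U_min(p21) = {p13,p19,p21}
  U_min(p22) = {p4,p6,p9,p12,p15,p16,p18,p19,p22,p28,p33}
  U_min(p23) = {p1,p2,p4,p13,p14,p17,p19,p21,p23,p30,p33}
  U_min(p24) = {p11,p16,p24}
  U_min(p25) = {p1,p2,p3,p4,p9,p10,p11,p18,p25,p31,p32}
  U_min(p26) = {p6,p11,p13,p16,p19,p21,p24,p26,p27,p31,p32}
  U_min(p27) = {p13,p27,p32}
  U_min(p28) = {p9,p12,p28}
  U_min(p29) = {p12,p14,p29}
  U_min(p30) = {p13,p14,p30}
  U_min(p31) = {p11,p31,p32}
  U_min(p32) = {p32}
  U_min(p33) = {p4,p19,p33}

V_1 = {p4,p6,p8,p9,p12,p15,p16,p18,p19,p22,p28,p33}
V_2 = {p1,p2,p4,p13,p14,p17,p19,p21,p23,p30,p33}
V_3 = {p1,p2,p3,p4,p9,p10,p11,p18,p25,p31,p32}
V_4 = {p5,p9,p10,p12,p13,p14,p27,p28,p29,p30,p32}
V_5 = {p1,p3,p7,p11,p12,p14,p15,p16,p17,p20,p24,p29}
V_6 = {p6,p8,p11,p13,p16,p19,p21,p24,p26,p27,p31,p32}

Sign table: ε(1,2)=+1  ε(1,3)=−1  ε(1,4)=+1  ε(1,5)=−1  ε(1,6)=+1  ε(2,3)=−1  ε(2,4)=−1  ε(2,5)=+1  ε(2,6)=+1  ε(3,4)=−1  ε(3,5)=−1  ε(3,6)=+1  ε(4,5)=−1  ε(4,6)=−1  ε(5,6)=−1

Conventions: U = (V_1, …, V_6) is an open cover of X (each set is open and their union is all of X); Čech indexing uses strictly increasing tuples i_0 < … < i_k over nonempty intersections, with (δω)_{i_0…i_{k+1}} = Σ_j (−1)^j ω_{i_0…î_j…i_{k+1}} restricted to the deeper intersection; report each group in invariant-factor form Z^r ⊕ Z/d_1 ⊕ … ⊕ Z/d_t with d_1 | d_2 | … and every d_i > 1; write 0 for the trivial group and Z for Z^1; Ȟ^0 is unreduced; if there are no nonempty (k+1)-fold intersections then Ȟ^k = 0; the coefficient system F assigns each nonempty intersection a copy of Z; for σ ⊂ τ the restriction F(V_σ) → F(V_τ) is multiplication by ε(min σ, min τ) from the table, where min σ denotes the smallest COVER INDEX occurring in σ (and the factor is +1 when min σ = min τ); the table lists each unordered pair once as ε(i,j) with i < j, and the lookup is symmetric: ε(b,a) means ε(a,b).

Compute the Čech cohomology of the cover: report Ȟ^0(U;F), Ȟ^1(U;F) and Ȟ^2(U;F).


intersection data:
  V12={p4,p19,p33} V13={p4,p9,p18} V14={p9,p12,p28} V15={p12,p15,p16} V16={p6,p8,p16,p19} V23={p1,p2,p4} V24={p13,p14,p30} V25={p1,p14,p17} V26={p13,p19,p21} V34={p9,p10,p32} V35={p1,p3,p11} V36={p11,p31,p32} V45={p12,p14,p29} V46={p13,p27,p32} V56={p11,p16,p24}
  V123={p4} V126={p19} V134={p9} V145={p12} V156={p16} V235={p1} V245={p14} V246={p13} V346={p32} V356={p11}
C dims 6,15,10; δ0: rk 6, SNF 1^5·2; δ1: rk 9, SNF 1^9
Ȟ^0 = (6 − 6) − 0 = 0, so Ȟ^0 ≅ 0
Ȟ^1 = (15 − 9) − 6 = 0 plus torsion [2], so Ȟ^1 ≅ Z/2
Ȟ^2 = (10 − 0) − 9 = 1, so Ȟ^2 ≅ Z

Ȟ^0 ≅ 0, Ȟ^1 ≅ Z/2, Ȟ^2 ≅ Z


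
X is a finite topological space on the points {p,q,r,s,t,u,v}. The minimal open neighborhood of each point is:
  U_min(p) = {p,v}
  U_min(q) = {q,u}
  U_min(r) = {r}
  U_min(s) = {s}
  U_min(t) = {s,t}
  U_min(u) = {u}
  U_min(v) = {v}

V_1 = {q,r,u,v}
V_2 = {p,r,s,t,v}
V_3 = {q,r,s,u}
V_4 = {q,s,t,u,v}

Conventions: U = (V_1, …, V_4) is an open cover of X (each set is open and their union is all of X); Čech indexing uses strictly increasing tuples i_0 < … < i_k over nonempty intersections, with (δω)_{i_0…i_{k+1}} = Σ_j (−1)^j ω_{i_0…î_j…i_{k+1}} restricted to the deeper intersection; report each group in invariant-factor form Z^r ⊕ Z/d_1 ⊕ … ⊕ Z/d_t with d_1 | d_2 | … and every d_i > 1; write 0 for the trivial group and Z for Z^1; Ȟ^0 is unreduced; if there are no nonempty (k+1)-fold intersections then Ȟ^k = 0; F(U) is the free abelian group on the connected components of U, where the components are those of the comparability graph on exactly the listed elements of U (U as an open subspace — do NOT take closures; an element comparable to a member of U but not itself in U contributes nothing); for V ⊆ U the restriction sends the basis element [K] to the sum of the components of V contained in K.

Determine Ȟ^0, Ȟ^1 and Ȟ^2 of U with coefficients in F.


Ȟ^0(U;F) ≅ Z^4; Ȟ^1(U;F) ≅ 0; Ȟ^2(U;F) ≅ 0

nonempty intersections:
  V12={r,v} V13={q,r,u} V14={q,u,v} V23={r,s} V24={s,t,v} V34={q,s,u}
  V123={r} V124={v} V134={q,u} V234={s}
components per intersection:
  V1: {q,u} {r} {v}
  V2: {p,v} {r} {s,t}
  V3: {q,u} {r} {s}
  V4: {q,u} {s,t} {v}
  V12: {r} {v}
  V13: {q,u} {r}
  V14: {q,u} {v}
  V23: {r} {s}
  V24: {s,t} {v}
  V34: {q,u} {s}
  V123: {r}
  V124: {v}
  V134: {q,u}
  V234: {s}
C dims 12,12,4; δ0: rk 8, SNF 1^8; δ1: rk 4, SNF 1^4
Ȟ^0: (12−8)−0=4 ⇒ Z^4
Ȟ^1: (12−4)−8=0 ⇒ 0
Ȟ^2: (4−0)−4=0 ⇒ 0


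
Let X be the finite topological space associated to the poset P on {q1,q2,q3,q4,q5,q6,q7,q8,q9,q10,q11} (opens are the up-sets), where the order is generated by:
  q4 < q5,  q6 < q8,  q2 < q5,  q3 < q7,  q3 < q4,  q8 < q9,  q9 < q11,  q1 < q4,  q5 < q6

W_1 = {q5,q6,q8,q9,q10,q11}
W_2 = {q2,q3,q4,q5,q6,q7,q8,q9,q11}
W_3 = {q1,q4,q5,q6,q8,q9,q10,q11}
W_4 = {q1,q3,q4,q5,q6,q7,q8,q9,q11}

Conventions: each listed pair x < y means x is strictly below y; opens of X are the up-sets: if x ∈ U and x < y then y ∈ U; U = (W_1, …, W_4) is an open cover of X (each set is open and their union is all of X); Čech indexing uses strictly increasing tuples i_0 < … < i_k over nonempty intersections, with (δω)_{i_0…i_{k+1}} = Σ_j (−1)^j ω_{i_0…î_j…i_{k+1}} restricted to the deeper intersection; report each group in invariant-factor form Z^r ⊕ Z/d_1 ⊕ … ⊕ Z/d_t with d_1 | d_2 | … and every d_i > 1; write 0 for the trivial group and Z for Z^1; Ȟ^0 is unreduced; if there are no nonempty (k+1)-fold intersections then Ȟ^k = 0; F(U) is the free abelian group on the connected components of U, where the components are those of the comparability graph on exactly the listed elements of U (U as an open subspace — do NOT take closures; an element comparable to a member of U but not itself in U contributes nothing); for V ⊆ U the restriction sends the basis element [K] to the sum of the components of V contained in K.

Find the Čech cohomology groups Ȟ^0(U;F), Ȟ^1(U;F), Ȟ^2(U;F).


nerve simplices:
  W12={q5,q6,q8,q9,q11} W13={q5,q6,q8,q9,q10,q11} W14={q5,q6,q8,q9,q11} W23={q4,q5,q6,q8,q9,q11} W24={q3,q4,q5,q6,q7,q8,q9,q11} W34={q1,q4,q5,q6,q8,q9,q11}
  W123={q5,q6,q8,q9,q11} W124={q5,q6,q8,q9,q11} W134={q5,q6,q8,q9,q11} W234={q4,q5,q6,q8,q9,q11}
  W1234={q5,q6,q8,q9,q11}
components per intersection:
  W1: {q5,q6,q8,q9,q11} {q10}
  W2: {q2,q3,q4,q5,q6,q7,q8,q9,q11}
  W3: {q1,q4,q5,q6,q8,q9,q11} {q10}
  W4: {q1,q3,q4,q5,q6,q7,q8,q9,q11}
  W12: {q5,q6,q8,q9,q11}
  W13: {q5,q6,q8,q9,q11} {q10}
  W14: {q5,q6,q8,q9,q11}
  W23: {q4,q5,q6,q8,q9,q11}
  W24: {q3,q4,q5,q6,q7,q8,q9,q11}
  W34: {q1,q4,q5,q6,q8,q9,q11}
  W123: {q5,q6,q8,q9,q11}
  W124: {q5,q6,q8,q9,q11}
  W134: {q5,q6,q8,q9,q11}
  W234: {q4,q5,q6,q8,q9,q11}
  W1234: {q5,q6,q8,q9,q11}
C dims 6,7,4,1; δ0: rk 4, SNF 1^4; δ1: rk 3, SNF 1^3; δ2: rk 1, SNF 1^1
degree 0: 6−4−0 = 2 → Ȟ^0 ≅ Z^2
degree 1: 7−3−4 = 0 → Ȟ^1 ≅ 0
degree 2: 4−1−3 = 0 → Ȟ^2 ≅ 0

Ȟ^0 = Z^2; Ȟ^1 = 0; Ȟ^2 = 0


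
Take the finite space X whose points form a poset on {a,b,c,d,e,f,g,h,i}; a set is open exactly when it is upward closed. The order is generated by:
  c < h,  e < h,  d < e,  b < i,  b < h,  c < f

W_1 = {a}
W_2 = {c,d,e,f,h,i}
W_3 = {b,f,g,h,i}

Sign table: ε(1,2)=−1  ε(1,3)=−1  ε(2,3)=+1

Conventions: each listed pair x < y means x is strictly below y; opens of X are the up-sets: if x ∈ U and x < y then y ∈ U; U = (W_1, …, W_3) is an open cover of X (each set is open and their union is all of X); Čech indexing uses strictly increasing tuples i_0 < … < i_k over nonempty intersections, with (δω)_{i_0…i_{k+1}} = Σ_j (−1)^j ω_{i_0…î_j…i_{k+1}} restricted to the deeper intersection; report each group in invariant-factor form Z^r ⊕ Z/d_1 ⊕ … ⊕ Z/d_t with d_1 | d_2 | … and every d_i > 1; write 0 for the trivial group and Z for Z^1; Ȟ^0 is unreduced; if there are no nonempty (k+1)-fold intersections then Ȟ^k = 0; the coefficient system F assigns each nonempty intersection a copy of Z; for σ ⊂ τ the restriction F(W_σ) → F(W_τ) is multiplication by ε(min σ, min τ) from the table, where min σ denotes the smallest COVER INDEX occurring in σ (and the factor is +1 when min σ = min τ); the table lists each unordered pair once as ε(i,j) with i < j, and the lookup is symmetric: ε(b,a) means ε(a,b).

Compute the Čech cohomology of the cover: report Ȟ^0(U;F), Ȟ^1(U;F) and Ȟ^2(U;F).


Ȟ^0(U;F) ≅ Z^2, Ȟ^1(U;F) ≅ 0, Ȟ^2(U;F) ≅ 0

nerve of the cover:
  W23={f,h,i}
C dims 3,1; δ0: rk 1, SNF 1^1
Ȟ^0 = (3 − 1) − 0 = 2, so Ȟ^0 ≅ Z^2
Ȟ^1 = (1 − 0) − 1 = 0, so Ȟ^1 ≅ 0
Ȟ^2 = (0 − 0) − 0 = 0, so Ȟ^2 ≅ 0


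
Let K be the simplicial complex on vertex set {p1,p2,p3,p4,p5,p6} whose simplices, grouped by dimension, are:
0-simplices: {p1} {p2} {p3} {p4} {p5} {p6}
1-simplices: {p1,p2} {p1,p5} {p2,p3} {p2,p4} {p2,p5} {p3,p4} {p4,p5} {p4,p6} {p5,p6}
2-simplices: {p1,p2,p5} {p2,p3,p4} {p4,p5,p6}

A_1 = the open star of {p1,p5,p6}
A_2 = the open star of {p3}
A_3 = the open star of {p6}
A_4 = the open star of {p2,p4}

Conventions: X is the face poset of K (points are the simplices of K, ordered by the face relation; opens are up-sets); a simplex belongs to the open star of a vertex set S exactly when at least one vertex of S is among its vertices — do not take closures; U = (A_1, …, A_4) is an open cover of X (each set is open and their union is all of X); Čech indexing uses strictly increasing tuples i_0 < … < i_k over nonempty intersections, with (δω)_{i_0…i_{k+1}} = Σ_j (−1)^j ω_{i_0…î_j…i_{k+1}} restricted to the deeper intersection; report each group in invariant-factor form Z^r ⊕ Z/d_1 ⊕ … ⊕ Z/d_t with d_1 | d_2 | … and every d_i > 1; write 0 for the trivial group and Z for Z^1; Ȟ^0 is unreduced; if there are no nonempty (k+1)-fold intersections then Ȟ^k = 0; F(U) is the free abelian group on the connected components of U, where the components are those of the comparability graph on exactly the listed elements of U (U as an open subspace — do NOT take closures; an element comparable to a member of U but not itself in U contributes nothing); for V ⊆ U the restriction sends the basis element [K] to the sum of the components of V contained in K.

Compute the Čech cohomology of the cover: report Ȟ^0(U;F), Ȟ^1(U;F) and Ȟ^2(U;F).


nerve of the cover:
  A1={{p1},{p5},{p6},{p1,p2},{p1,p5},{p2,p5},{p4,p5},{p4,p6},{p5,p6},{p1,p2,p5},{p4,p5,p6}} A2={{p3},{p2,p3},{p3,p4},{p2,p3,p4}} A3={{p6},{p4,p6},{p5,p6},{p4,p5,p6}} A4={{p2},{p4},{p1,p2},{p2,p3},{p2,p4},{p2,p5},{p3,p4},{p4,p5},{p4,p6},{p1,p2,p5},{p2,p3,p4},{p4,p5,p6}}
  A13={{p6},{p4,p6},{p5,p6},{p4,p5,p6}} A14={{p1,p2},{p2,p5},{p4,p5},{p4,p6},{p1,p2,p5},{p4,p5,p6}} A24={{p2,p3},{p3,p4},{p2,p3,p4}} A34={{p4,p6},{p4,p5,p6}}
  A134={{p4,p6},{p4,p5,p6}}
components per intersection:
  A1: {{p1},{p5},{p6},{p1,p2},{p1,p5},{p2,p5},{p4,p5},{p4,p6},{p5,p6},{p1,p2,p5},{p4,p5,p6}}
  A2: {{p3},{p2,p3},{p3,p4},{p2,p3,p4}}
  A3: {{p6},{p4,p6},{p5,p6},{p4,p5,p6}}
  A4: {{p2},{p4},{p1,p2},{p2,p3},{p2,p4},{p2,p5},{p3,p4},{p4,p5},{p4,p6},{p1,p2,p5},{p2,p3,p4},{p4,p5,p6}}
  A13: {{p6},{p4,p6},{p5,p6},{p4,p5,p6}}
  A14: {{p1,p2},{p2,p5},{p1,p2,p5}} {{p4,p5},{p4,p6},{p4,p5,p6}}
  A24: {{p2,p3},{p3,p4},{p2,p3,p4}}
  A34: {{p4,p6},{p4,p5,p6}}
  A134: {{p4,p6},{p4,p5,p6}}
C dims 4,5,1; δ0: rk 3, SNF 1^3; δ1: rk 1, SNF 1^1
Ȟ^0 = (4 − 3) − 0 = 1, so Ȟ^0 ≅ Z
Ȟ^1 = (5 − 1) − 3 = 1, so Ȟ^1 ≅ Z
Ȟ^2 = (1 − 0) − 1 = 0, so Ȟ^2 ≅ 0

Ȟ^0(U;F) ≅ Z, Ȟ^1(U;F) ≅ Z and Ȟ^2(U;F) ≅ 0


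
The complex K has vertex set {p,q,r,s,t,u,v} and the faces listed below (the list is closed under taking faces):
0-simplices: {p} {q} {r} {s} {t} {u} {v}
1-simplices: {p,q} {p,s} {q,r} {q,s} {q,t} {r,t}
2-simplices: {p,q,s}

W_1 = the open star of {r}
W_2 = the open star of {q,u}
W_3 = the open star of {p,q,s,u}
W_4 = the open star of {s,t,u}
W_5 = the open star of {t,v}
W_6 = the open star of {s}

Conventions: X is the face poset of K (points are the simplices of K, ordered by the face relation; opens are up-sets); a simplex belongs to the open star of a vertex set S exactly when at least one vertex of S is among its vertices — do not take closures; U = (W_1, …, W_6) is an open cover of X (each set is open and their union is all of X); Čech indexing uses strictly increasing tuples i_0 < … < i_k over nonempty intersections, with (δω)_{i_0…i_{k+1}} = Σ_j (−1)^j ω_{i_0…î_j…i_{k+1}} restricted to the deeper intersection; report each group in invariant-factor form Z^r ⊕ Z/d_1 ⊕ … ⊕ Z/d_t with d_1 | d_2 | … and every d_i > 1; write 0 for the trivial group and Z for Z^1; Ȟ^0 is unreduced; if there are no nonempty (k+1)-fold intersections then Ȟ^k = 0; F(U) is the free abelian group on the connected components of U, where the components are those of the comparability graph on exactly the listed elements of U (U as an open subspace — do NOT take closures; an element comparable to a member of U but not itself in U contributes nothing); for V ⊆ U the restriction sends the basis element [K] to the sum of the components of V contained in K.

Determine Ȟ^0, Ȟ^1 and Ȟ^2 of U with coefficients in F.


Ȟ^0(U;F) ≅ Z^3, Ȟ^1(U;F) ≅ Z, Ȟ^2(U;F) ≅ 0

cover nerve:
  W1={{r},{q,r},{r,t}} W2={{q},{u},{p,q},{q,r},{q,s},{q,t},{p,q,s}} W3={{p},{q},{s},{u},{p,q},{p,s},{q,r},{q,s},{q,t},{p,q,s}} W4={{s},{t},{u},{p,s},{q,s},{q,t},{r,t},{p,q,s}} W5={{t},{v},{q,t},{r,t}} W6={{s},{p,s},{q,s},{p,q,s}}
  W12={{q,r}} W13={{q,r}} W14={{r,t}} W15={{r,t}} W23={{q},{u},{p,q},{q,r},{q,s},{q,t},{p,q,s}} W24={{u},{q,s},{q,t},{p,q,s}} W25={{q,t}} W26={{q,s},{p,q,s}} W34={{s},{u},{p,s},{q,s},{q,t},{p,q,s}} W35={{q,t}} W36={{s},{p,s},{q,s},{p,q,s}} W45={{t},{q,t},{r,t}} W46={{s},{p,s},{q,s},{p,q,s}}
  W123={{q,r}} W145={{r,t}} W234={{u},{q,s},{q,t},{p,q,s}} W235={{q,t}} W236={{q,s},{p,q,s}} W245={{q,t}} W246={{q,s},{p,q,s}} W345={{q,t}} W346={{s},{p,s},{q,s},{p,q,s}}
  W2345={{q,t}} W2346={{q,s},{p,q,s}}
components per intersection:
  W1: {{r},{q,r},{r,t}}
  W2: {{q},{p,q},{q,r},{q,s},{q,t},{p,q,s}} {{u}}
  W3: {{p},{q},{s},{p,q},{p,s},{q,r},{q,s},{q,t},{p,q,s}} {{u}}
  W4: {{s},{p,s},{q,s},{p,q,s}} {{t},{q,t},{r,t}} {{u}}
  W5: {{t},{q,t},{r,t}} {{v}}
  W6: {{s},{p,s},{q,s},{p,q,s}}
  W12: {{q,r}}
  W13: {{q,r}}
  W14: {{r,t}}
  W15: {{r,t}}
  W23: {{q},{p,q},{q,r},{q,s},{q,t},{p,q,s}} {{u}}
  W24: {{u}} {{q,s},{p,q,s}} {{q,t}}
  W25: {{q,t}}
  W26: {{q,s},{p,q,s}}
  W34: {{s},{p,s},{q,s},{p,q,s}} {{u}} {{q,t}}
  W35: {{q,t}}
  W36: {{s},{p,s},{q,s},{p,q,s}}
  W45: {{t},{q,t},{r,t}}
  W46: {{s},{p,s},{q,s},{p,q,s}}
  W123: {{q,r}}
  W145: {{r,t}}
  W234: {{u}} {{q,s},{p,q,s}} {{q,t}}
  W235: {{q,t}}
  W236: {{q,s},{p,q,s}}
  W245: {{q,t}}
  W246: {{q,s},{p,q,s}}
  W345: {{q,t}}
  W346: {{s},{p,s},{q,s},{p,q,s}}
  W2345: {{q,t}}
  W2346: {{q,s},{p,q,s}}
C dims 11,18,11,2; δ0: rk 8, SNF 1^8; δ1: rk 9, SNF 1^9; δ2: rk 2, SNF 1^2
Ȟ^0: (11−8)−0=3 ⇒ Z^3
Ȟ^1: (18−9)−8=1 ⇒ Z
Ȟ^2: (11−2)−9=0 ⇒ 0


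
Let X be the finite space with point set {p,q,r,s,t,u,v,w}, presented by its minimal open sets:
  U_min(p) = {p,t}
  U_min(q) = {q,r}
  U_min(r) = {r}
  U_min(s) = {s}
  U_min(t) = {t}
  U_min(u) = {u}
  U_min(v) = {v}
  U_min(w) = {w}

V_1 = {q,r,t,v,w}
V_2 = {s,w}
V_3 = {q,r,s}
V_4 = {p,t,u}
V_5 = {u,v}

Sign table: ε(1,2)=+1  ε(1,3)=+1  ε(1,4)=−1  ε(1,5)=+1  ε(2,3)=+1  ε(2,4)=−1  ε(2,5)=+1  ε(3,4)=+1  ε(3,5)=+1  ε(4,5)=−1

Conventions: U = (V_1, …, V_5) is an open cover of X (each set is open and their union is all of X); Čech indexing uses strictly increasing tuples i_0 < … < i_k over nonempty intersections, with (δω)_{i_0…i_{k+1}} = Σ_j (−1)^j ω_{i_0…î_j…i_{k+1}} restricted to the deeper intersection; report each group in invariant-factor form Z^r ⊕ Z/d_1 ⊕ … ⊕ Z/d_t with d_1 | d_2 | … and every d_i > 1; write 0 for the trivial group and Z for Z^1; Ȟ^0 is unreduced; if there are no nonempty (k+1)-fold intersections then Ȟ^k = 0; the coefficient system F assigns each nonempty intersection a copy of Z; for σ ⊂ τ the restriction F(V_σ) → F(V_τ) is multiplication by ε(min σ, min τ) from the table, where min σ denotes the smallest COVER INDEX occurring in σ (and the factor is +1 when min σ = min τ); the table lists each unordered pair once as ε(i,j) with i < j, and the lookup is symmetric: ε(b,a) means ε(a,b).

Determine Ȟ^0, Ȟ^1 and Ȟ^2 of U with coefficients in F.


cover nerve:
  V12={w} V13={q,r} V14={t} V15={v} V23={s} V45={u}
C dims 5,6; δ0: rk 4, SNF 1^4
Ȟ^0: (5−4)−0=1 ⇒ Z
Ȟ^1: (6−0)−4=2 ⇒ Z^2
Ȟ^2: (0−0)−0=0 ⇒ 0

Ȟ^0(U;F) ≅ Z,  Ȟ^1(U;F) ≅ Z^2,  Ȟ^2(U;F) ≅ 0


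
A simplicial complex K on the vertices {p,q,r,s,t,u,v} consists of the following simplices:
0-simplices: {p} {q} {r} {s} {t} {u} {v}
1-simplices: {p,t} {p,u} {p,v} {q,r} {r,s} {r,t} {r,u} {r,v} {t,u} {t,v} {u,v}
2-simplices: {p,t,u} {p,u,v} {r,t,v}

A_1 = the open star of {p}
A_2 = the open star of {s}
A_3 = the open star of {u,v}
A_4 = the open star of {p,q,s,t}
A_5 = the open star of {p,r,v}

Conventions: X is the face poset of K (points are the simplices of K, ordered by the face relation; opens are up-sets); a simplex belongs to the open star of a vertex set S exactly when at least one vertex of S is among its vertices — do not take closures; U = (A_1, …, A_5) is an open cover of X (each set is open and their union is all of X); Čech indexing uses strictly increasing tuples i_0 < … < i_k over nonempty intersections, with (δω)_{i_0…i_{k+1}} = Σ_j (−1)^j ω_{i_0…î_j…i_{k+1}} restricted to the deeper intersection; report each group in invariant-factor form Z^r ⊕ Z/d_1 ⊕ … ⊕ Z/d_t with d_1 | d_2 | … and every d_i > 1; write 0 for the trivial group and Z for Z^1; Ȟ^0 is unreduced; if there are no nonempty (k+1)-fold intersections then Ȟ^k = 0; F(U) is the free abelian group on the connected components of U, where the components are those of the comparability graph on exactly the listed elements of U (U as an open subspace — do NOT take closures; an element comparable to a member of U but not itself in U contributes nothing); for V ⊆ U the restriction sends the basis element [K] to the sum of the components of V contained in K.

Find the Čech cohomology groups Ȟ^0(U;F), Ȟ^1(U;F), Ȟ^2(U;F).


Ȟ^0 = Z, Ȟ^1 = Z^2 and Ȟ^2 = 0

nonempty intersections:
  A1={{p},{p,t},{p,u},{p,v},{p,t,u},{p,u,v}} A2={{s},{r,s}} A3={{u},{v},{p,u},{p,v},{r,u},{r,v},{t,u},{t,v},{u,v},{p,t,u},{p,u,v},{r,t,v}} A4={{p},{q},{s},{t},{p,t},{p,u},{p,v},{q,r},{r,s},{r,t},{t,u},{t,v},{p,t,u},{p,u,v},{r,t,v}} A5={{p},{r},{v},{p,t},{p,u},{p,v},{q,r},{r,s},{r,t},{r,u},{r,v},{t,v},{u,v},{p,t,u},{p,u,v},{r,t,v}}
  A13={{p,u},{p,v},{p,t,u},{p,u,v}} A14={{p},{p,t},{p,u},{p,v},{p,t,u},{p,u,v}} A15={{p},{p,t},{p,u},{p,v},{p,t,u},{p,u,v}} A24={{s},{r,s}} A25={{r,s}} A34={{p,u},{p,v},{t,u},{t,v},{p,t,u},{p,u,v},{r,t,v}} A35={{v},{p,u},{p,v},{r,u},{r,v},{t,v},{u,v},{p,t,u},{p,u,v},{r,t,v}} A45={{p},{p,t},{p,u},{p,v},{q,r},{r,s},{r,t},{t,v},{p,t,u},{p,u,v},{r,t,v}}
  A134={{p,u},{p,v},{p,t,u},{p,u,v}} A135={{p,u},{p,v},{p,t,u},{p,u,v}} A145={{p},{p,t},{p,u},{p,v},{p,t,u},{p,u,v}} A245={{r,s}} A345={{p,u},{p,v},{t,v},{p,t,u},{p,u,v},{r,t,v}}
  A1345={{p,u},{p,v},{p,t,u},{p,u,v}}
components per intersection:
  A1: {{p},{p,t},{p,u},{p,v},{p,t,u},{p,u,v}}
  A2: {{s},{r,s}}
  A3: {{u},{v},{p,u},{p,v},{r,u},{r,v},{t,u},{t,v},{u,v},{p,t,u},{p,u,v},{r,t,v}}
  A4: {{p},{t},{p,t},{p,u},{p,v},{r,t},{t,u},{t,v},{p,t,u},{p,u,v},{r,t,v}} {{q},{q,r}} {{s},{r,s}}
  A5: {{p},{r},{v},{p,t},{p,u},{p,v},{q,r},{r,s},{r,t},{r,u},{r,v},{t,v},{u,v},{p,t,u},{p,u,v},{r,t,v}}
  A13: {{p,u},{p,v},{p,t,u},{p,u,v}}
  A14: {{p},{p,t},{p,u},{p,v},{p,t,u},{p,u,v}}
  A15: {{p},{p,t},{p,u},{p,v},{p,t,u},{p,u,v}}
  A24: {{s},{r,s}}
  A25: {{r,s}}
  A34: {{p,u},{p,v},{t,u},{p,t,u},{p,u,v}} {{t,v},{r,t,v}}
  A35: {{v},{p,u},{p,v},{r,v},{t,v},{u,v},{p,t,u},{p,u,v},{r,t,v}} {{r,u}}
  A45: {{p},{p,t},{p,u},{p,v},{p,t,u},{p,u,v}} {{q,r}} {{r,s}} {{r,t},{t,v},{r,t,v}}
  A134: {{p,u},{p,v},{p,t,u},{p,u,v}}
  A135: {{p,u},{p,v},{p,t,u},{p,u,v}}
  A145: {{p},{p,t},{p,u},{p,v},{p,t,u},{p,u,v}}
  A245: {{r,s}}
  A345: {{p,u},{p,v},{p,t,u},{p,u,v}} {{t,v},{r,t,v}}
  A1345: {{p,u},{p,v},{p,t,u},{p,u,v}}
C dims 7,13,6,1; δ0: rk 6, SNF 1^6; δ1: rk 5, SNF 1^5; δ2: rk 1, SNF 1^1
Ȟ^0: (7−6)−0=1 ⇒ Z
Ȟ^1: (13−5)−6=2 ⇒ Z^2
Ȟ^2: (6−1)−5=0 ⇒ 0


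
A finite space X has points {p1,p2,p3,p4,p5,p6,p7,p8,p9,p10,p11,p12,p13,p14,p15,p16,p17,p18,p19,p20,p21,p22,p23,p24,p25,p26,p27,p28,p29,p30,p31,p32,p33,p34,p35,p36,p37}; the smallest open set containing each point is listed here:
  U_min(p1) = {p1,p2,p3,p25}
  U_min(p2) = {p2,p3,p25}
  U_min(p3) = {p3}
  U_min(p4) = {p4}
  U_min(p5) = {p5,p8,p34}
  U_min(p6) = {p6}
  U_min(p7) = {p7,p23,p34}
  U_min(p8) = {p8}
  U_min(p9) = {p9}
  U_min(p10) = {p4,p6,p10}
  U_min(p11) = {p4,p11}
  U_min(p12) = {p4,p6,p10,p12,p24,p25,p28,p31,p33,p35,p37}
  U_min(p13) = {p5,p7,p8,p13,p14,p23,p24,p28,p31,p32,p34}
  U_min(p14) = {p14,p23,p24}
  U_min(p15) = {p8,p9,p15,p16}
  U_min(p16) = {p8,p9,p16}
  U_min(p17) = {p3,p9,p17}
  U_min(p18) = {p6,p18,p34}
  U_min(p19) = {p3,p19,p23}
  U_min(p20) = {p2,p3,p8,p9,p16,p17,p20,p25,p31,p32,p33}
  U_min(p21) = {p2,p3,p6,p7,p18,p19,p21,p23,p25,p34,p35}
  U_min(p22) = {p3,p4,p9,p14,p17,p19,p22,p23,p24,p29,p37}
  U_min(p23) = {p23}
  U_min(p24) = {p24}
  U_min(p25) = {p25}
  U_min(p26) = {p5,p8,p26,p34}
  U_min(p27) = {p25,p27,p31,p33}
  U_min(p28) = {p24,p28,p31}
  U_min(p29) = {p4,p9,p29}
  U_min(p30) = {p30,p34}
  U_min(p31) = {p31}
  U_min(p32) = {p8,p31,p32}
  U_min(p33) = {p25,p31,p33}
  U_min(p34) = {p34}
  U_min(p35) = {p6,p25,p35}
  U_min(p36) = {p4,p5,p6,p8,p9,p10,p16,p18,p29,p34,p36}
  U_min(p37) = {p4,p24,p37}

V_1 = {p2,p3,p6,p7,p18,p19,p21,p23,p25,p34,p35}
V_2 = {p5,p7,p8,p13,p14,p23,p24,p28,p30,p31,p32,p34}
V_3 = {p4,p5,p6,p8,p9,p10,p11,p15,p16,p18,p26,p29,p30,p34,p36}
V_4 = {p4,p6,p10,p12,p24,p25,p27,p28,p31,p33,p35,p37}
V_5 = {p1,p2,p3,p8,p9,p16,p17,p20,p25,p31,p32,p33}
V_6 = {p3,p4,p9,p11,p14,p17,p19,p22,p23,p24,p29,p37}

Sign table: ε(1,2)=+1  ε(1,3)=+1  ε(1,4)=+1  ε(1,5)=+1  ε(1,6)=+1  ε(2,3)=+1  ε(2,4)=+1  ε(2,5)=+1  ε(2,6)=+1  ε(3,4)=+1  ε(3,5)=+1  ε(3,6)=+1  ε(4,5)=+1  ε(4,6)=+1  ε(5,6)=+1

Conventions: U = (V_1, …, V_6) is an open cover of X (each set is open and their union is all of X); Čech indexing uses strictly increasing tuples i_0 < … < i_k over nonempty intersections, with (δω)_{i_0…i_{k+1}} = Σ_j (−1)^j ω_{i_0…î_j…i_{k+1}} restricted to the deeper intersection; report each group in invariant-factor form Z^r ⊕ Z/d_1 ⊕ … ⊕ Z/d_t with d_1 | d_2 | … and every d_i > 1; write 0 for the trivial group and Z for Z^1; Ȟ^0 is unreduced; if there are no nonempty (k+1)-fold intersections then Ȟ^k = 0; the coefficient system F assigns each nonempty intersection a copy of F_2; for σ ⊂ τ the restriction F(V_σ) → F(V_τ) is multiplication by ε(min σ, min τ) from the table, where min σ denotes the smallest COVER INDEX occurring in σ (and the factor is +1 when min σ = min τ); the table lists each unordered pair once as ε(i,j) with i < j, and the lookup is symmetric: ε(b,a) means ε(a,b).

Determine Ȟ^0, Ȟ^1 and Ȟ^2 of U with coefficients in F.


intersection data:
  V12={p7,p23,p34} V13={p6,p18,p34} V14={p6,p25,p35} V15={p2,p3,p25} V16={p3,p19,p23} V23={p5,p8,p30,p34} V24={p24,p28,p31} V25={p8,p31,p32} V26={p14,p23,p24} V34={p4,p6,p10} V35={p8,p9,p16} V36={p4,p9,p11,p29} V45={p25,p31,p33} V46={p4,p24,p37} V56={p3,p9,p17}
  V123={p34} V126={p23} V134={p6} V145={p25} V156={p3} V235={p8} V245={p31} V246={p24} V346={p4} V356={p9}
C dims 6,15,10; δ0: rk_F2 5; δ1: rk_F2 9
Ȟ^0 = (6 − 5) − 0 = 1, so Ȟ^0 ≅ Z/2
Ȟ^1 = (15 − 9) − 5 = 1, so Ȟ^1 ≅ Z/2
Ȟ^2 = (10 − 0) − 9 = 1, so Ȟ^2 ≅ Z/2

Ȟ^0(U;F) ≅ Z/2,  Ȟ^1(U;F) ≅ Z/2,  Ȟ^2(U;F) ≅ Z/2
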